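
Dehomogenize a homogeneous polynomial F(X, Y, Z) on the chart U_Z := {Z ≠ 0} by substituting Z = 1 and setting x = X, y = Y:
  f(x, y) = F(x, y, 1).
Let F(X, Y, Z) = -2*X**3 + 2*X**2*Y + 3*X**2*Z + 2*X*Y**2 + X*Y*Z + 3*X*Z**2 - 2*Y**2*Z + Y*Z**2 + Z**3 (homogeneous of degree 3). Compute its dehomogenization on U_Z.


f(x, y) = -2*x**3 + 2*x**2*y + 3*x**2 + 2*x*y**2 + x*y + 3*x - 2*y**2 + y + 1

On U_Z we set Z = 1. Each monomial c·X^i·Y^j·Z^k in F becomes c·x^i·y^j·1^k = c·x^i·y^j.
Substituting Z = 1: F(X, Y, 1) = -2*x**3 + 2*x**2*y + 3*x**2 + 2*x*y**2 + x*y + 3*x - 2*y**2 + y + 1.
Note: deg(f) ≤ deg(F) = 3; strict inequality happens when F is divisible by Z (lost terms).


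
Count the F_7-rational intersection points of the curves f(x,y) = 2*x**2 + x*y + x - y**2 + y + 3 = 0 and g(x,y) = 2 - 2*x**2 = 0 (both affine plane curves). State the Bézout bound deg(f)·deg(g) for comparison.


Common zeros: {(1, 1), (6, 2), (6, 5)}; count = 3; Bézout bound = 4.

deg(f) = 2, deg(g) = 2, so Bézout bound = 4.
Scan x ∈ F_7. For each x, list the y ∈ F_7 with f(x, y) ≡ 0 and those with g(x, y) ≡ 0 (mod 7); the common zeros in that column are the intersection.
  x = 0: f ≡ 0 at y ∈ ∅; g ≡ 0 at y ∈ ∅; common: ∅.
  x = 1: f ≡ 0 at y ∈ {1}; g ≡ 0 at y ∈ {0, 1, 2, 3, 4, 5, 6}; common: {1}.
  x = 2: f ≡ 0 at y ∈ ∅; g ≡ 0 at y ∈ ∅; common: ∅.
  x = 3: f ≡ 0 at y ∈ {2}; g ≡ 0 at y ∈ ∅; common: ∅.
  x = 4: f ≡ 0 at y ∈ ∅; g ≡ 0 at y ∈ ∅; common: ∅.
  x = 5: f ≡ 0 at y ∈ {1, 5}; g ≡ 0 at y ∈ ∅; common: ∅.
  x = 6: f ≡ 0 at y ∈ {2, 5}; g ≡ 0 at y ∈ {0, 1, 2, 3, 4, 5, 6}; common: {2, 5}.
Collecting: common zeros = {(1, 1), (6, 2), (6, 5)}, so the count is 3.
Comparison with the Bézout bound: 3 ≤ 4 = deg(f)·deg(g), as expected for curves with no common component (the affine F_7-count falls short of the bound because intersections may lie at infinity, over extension fields, or carry multiplicity).


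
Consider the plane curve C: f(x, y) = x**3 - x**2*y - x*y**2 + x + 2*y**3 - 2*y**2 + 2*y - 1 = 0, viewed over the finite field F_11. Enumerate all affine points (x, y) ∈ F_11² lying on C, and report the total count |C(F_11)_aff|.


Affine F_11-points: {(0, 2), (0, 5), (3, 2), (4, 9), (5, 10), (7, 10), (8, 3), (8, 5), (8, 8), (9, 0), (9, 1), (9, 10), (10, 2)}; count = 13.

For each of the 121 pairs (x, y) ∈ F_11², evaluate f(x, y) mod 11. Record the zeros.
  x = 0: [0↦10, 1↦1, 2↦0, 3↦8, 4↦4, 5↦0, 6↦8, 7↦7, 8↦9, 9↦4, 10↦4]  zeros at y ∈ {2, 5}
  x = 1: [0↦1, 1↦1, 2↦7, 3↦9, 4↦8, 5↦5, 6↦1, 7↦8, 8↦5, 9↦4, 10↦6]  zeros at y ∈ ∅
  x = 2: [0↦9, 1↦5, 2↦5, 3↦10, 4↦10, 5↦6, 6↦10, 7↦1, 8↦2, 9↦3, 10↦5]  zeros at y ∈ ∅
  x = 3: [0↦7, 1↦8, 2↦0, 3↦6, 4↦5, 5↦9, 6↦8, 7↦3, 8↦6, 9↦7, 10↦7]  zeros at y ∈ {2}
  x = 4: [0↦1, 1↦5, 2↦9, 3↦3, 4↦10, 5↦9, 6↦1, 7↦9, 8↦1, 9↦0, 10↦7]  zeros at y ∈ {9}
  x = 5: [0↦8, 1↦2, 2↦5, 3↦7, 4↦9, 5↦1, 6↦6, 7↦3, 8↦4, 9↦10, 10↦0]  zeros at y ∈ {10}
  x = 6: [0↦1, 1↦5, 2↦5, 3↦2, 4↦8, 5↦2, 6↦7, 7↦2, 8↦10, 9↦10, 10↦3]  zeros at y ∈ ∅
  x = 7: [0↦8, 1↦9, 2↦4, 3↦5, 4↦2, 5↦7, 6↦10, 7↦1, 8↦3, 9↦6, 10↦0]  zeros at y ∈ {10}
  x = 8: [0↦2, 1↦9, 2↦8, 3↦0, 4↦8, 5↦0, 6↦10, 7↦6, 8↦0, 9↦4, 10↦8]  zeros at y ∈ {3, 5, 8}
  x = 9: [0↦0, 1↦0, 2↦1, 3↦4, 4↦10, 5↦9, 6↦2, 7↦1, 8↦7, 9↦10, 10↦0]  zeros at y ∈ {0, 1, 10}
  x = 10: [0↦8, 1↦10, 2↦0, 3↦1, 4↦3, 5↦7, 6↦3, 7↦3, 8↦8, 9↦8, 10↦4]  zeros at y ∈ {2}
Collecting zeros: affine points = {(0, 2), (0, 5), (3, 2), (4, 9), (5, 10), (7, 10), (8, 3), (8, 5), (8, 8), (9, 0), (9, 1), (9, 10), (10, 2)}.
Total count |C(F_11)_aff| = 13.


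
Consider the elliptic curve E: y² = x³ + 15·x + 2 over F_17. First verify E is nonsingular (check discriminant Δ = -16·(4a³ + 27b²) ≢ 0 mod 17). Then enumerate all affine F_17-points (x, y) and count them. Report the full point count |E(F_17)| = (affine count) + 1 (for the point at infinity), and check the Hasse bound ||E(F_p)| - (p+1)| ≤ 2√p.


Affine points = {(0, 6), (0, 11), (1, 1), (1, 16), (5, 7), (5, 10), (6, 6), (6, 11), (7, 5), (7, 12), (9, 4), (9, 13), (10, 8), (10, 9), (11, 6), (11, 11), (14, 7), (14, 10), (15, 7), (15, 10)}; affine count = 20; |E(F_17)| = 21.

Discriminant check: Δ ∝ 4a³ + 27b² = 4·15³ + 27·2² = 4·3375 + 27·4 ≡ 8 (mod 17). Nonzero ⇒ E is nonsingular.
For each x ∈ F_17, compute rhs = x³ + 15·x + 2 mod 17, then count y ∈ F_17 with y² ≡ rhs.
  x = 0: rhs = 2, matching y values: 6, 11 (2 points).
  x = 1: rhs = 1, matching y values: 1, 16 (2 points).
  x = 2: rhs = 6, matching y values: none (0 points).
  x = 3: rhs = 6, matching y values: none (0 points).
  x = 4: rhs = 7, matching y values: none (0 points).
  x = 5: rhs = 15, matching y values: 7, 10 (2 points).
  x = 6: rhs = 2, matching y values: 6, 11 (2 points).
  x = 7: rhs = 8, matching y values: 5, 12 (2 points).
  x = 8: rhs = 5, matching y values: none (0 points).
  x = 9: rhs = 16, matching y values: 4, 13 (2 points).
  x = 10: rhs = 13, matching y values: 8, 9 (2 points).
  x = 11: rhs = 2, matching y values: 6, 11 (2 points).
  x = 12: rhs = 6, matching y values: none (0 points).
  x = 13: rhs = 14, matching y values: none (0 points).
  x = 14: rhs = 15, matching y values: 7, 10 (2 points).
  x = 15: rhs = 15, matching y values: 7, 10 (2 points).
  x = 16: rhs = 3, matching y values: none (0 points).
Total affine count: 20.
Full point count |E(F_17)| = 20 + 1 = 21.
Hasse bound: |21 − (17+1)| = |3| = 3 ≤ 2√17 ≈ 8.2462 ✓.


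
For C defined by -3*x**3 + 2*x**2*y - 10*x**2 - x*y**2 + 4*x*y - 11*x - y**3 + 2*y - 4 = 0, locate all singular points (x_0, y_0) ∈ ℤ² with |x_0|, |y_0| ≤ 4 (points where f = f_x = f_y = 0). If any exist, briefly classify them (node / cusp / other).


Singular points: {(-1, 0)}; classification: node.

Compute partial derivatives:
  f_x = -9*x**2 + 4*x*y - 20*x - y**2 + 4*y - 11.
  f_y = 2*x**2 - 2*x*y + 4*x - 3*y**2 + 2.
Scan x_0 ∈ {−4, ..., 4}. For each x_0, f_y(x_0, y) is a polynomial in y; find its integer roots y ∈ {−4, ..., 4}, then test f_x and f at those candidates.
  x = -4: f_y(-4, y) = -3*y**2 + 8*y + 18; no integer root y with |y| ≤ 4.
  x = -3: f_y(-3, y) = -3*y**2 + 6*y + 8; no integer root y with |y| ≤ 4.
  x = -2: f_y(-2, y) = -3*y**2 + 4*y + 2; no integer root y with |y| ≤ 4.
  x = -1: f_y(-1, y) = -3*y**2 + 2*y; vanishes at y ∈ {0}. (-1, 0): f_x = 0, f = 0 — SINGULAR.
  x = 0: f_y(0, y) = 2 - 3*y**2; no integer root y with |y| ≤ 4.
  x = 1: f_y(1, y) = -3*y**2 - 2*y + 8; vanishes at y ∈ {-2}. (1, -2): f_x = -60 ≠ 0.
  x = 2: f_y(2, y) = -3*y**2 - 4*y + 18; no integer root y with |y| ≤ 4.
  x = 3: f_y(3, y) = -3*y**2 - 6*y + 32; no integer root y with |y| ≤ 4.
  x = 4: f_y(4, y) = -3*y**2 - 8*y + 50; no integer root y with |y| ≤ 4.
Only singular point on the grid: (-1, 0).
Classify: substitute x = -1 + u, y = 0 + v and expand: f = -3*u**3 + 2*u**2*v - u**2 - u*v**2 - v**3 + v**2.
No constant or linear terms (consistent with a singular point). Quadratic part: -u**2 + v**2. Cubic part: -3*u**3 + 2*u**2*v - u*v**2 - v**3.
The quadratic part v**2 - u**2 = (v − u)(v + u) splits into two distinct linear factors, so there are two distinct tangent lines y − 0 = ±(x − -1) — this is a node (ordinary double point).
Classification: node.


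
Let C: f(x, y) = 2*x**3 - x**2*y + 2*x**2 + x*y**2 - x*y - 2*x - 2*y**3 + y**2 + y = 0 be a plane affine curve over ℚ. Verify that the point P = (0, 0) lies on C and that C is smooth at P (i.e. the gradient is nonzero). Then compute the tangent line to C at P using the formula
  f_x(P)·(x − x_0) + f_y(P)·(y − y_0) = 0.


Tangent line at P: -2*x + y = 0.

Step 1: f(0, 0) = 0, so P lies on C.
Step 2: partial derivatives
  f_x(x, y) = 6*x**2 - 2*x*y + 4*x + y**2 - y - 2, f_y(x, y) = -x**2 + 2*x*y - x - 6*y**2 + 2*y + 1.
  f_x(P) = -2, f_y(P) = 1 (gradient nonzero, so P is smooth).
Step 3: tangent line at P: -2·(x − 0) + 1·(y − 0) = 0.
Expanding: -2*x + y = 0.


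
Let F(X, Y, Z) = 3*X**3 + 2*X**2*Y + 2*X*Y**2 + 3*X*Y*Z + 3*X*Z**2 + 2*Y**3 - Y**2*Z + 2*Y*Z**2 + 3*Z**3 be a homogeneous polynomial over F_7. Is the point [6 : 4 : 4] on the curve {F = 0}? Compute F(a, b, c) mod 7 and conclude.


F(6,4,4) ≡ 2 (mod 7); P is NOT on the curve.

Evaluate F(6, 4, 4) term-by-term (mod 7).
  3*X**3 ↦ 3·216·1·1 = 648
  2*X**2*Y ↦ 2·36·4·1 = 288
  2*X*Y**2 ↦ 2·6·16·1 = 192
  3*X*Y*Z ↦ 3·6·4·4 = 288
  3*X*Z**2 ↦ 3·6·1·16 = 288
  2*Y**3 ↦ 2·1·64·1 = 128
  -Y**2*Z ↦ -1·1·16·4 = -64
  2*Y*Z**2 ↦ 2·1·4·16 = 128
  3*Z**3 ↦ 3·1·1·64 = 192
Sum: F(6, 4, 4) = (648) + (288) + (192) + (288) + (288) + (128) + (-64) + (128) + (192) = 2088.
Reducing mod 7: 2088 ≡ 2 (mod 7).
Since F(a, b, c) ≡ 2 ≠ 0 (mod 7), P does NOT lie on the curve.


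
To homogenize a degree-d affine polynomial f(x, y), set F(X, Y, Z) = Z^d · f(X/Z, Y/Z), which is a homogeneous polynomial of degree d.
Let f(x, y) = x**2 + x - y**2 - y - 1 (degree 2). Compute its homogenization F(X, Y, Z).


F(X, Y, Z) = X**2 + X*Z - Y**2 - Y*Z - Z**2

deg(f) = 2.
Substitute x = X/Z, y = Y/Z into f, then multiply by Z^2.
  monomial 1·x^2·y^0 ↦ 1·X^2·Y^0·Z^0.
  monomial 1·x^1·y^0 ↦ 1·X^1·Y^0·Z^1.
  monomial -1·x^0·y^2 ↦ -1·X^0·Y^2·Z^0.
  monomial -1·x^0·y^1 ↦ -1·X^0·Y^1·Z^1.
  monomial -1·x^0·y^0 ↦ -1·X^0·Y^0·Z^2.
Collecting: F(X, Y, Z) = X**2 + X*Z - Y**2 - Y*Z - Z**2.


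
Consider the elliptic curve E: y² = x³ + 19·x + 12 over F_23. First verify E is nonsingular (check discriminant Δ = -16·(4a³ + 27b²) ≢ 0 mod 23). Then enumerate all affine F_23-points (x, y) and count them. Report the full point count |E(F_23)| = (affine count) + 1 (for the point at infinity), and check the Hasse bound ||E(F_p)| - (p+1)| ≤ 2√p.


Affine points = {(0, 9), (0, 14), (1, 3), (1, 20), (2, 9), (2, 14), (3, 2), (3, 21), (5, 5), (5, 18), (8, 3), (8, 20), (10, 11), (10, 12), (12, 6), (12, 17), (13, 8), (13, 15), (14, 3), (14, 20), (17, 2), (17, 21), (21, 9), (21, 14)}; affine count = 24; |E(F_23)| = 25.

Discriminant check: Δ ∝ 4a³ + 27b² = 4·19³ + 27·12² = 4·6859 + 27·144 ≡ 21 (mod 23). Nonzero ⇒ E is nonsingular.
For each x ∈ F_23, compute rhs = x³ + 19·x + 12 mod 23, then count y ∈ F_23 with y² ≡ rhs.
  x = 0: rhs = 12, matching y values: 9, 14 (2 points).
  x = 1: rhs = 9, matching y values: 3, 20 (2 points).
  x = 2: rhs = 12, matching y values: 9, 14 (2 points).
  x = 3: rhs = 4, matching y values: 2, 21 (2 points).
  x = 4: rhs = 14, matching y values: none (0 points).
  x = 5: rhs = 2, matching y values: 5, 18 (2 points).
  x = 6: rhs = 20, matching y values: none (0 points).
  x = 7: rhs = 5, matching y values: none (0 points).
  x = 8: rhs = 9, matching y values: 3, 20 (2 points).
  x = 9: rhs = 15, matching y values: none (0 points).
  x = 10: rhs = 6, matching y values: 11, 12 (2 points).
  x = 11: rhs = 11, matching y values: none (0 points).
  x = 12: rhs = 13, matching y values: 6, 17 (2 points).
  x = 13: rhs = 18, matching y values: 8, 15 (2 points).
  x = 14: rhs = 9, matching y values: 3, 20 (2 points).
  x = 15: rhs = 15, matching y values: none (0 points).
  x = 16: rhs = 19, matching y values: none (0 points).
  x = 17: rhs = 4, matching y values: 2, 21 (2 points).
  x = 18: rhs = 22, matching y values: none (0 points).
  x = 19: rhs = 10, matching y values: none (0 points).
  x = 20: rhs = 20, matching y values: none (0 points).
  x = 21: rhs = 12, matching y values: 9, 14 (2 points).
  x = 22: rhs = 15, matching y values: none (0 points).
Total affine count: 24.
Full point count |E(F_23)| = 24 + 1 = 25.
Hasse bound: |25 − (23+1)| = |1| = 1 ≤ 2√23 ≈ 9.5917 ✓.


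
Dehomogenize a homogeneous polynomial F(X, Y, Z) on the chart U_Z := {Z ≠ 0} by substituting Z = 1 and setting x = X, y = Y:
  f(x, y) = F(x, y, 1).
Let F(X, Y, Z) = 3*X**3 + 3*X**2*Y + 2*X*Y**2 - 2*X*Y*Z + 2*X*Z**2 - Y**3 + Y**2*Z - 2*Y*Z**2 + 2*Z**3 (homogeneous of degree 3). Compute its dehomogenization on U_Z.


f(x, y) = 3*x**3 + 3*x**2*y + 2*x*y**2 - 2*x*y + 2*x - y**3 + y**2 - 2*y + 2

On U_Z we set Z = 1. Each monomial c·X^i·Y^j·Z^k in F becomes c·x^i·y^j·1^k = c·x^i·y^j.
Substituting Z = 1: F(X, Y, 1) = 3*x**3 + 3*x**2*y + 2*x*y**2 - 2*x*y + 2*x - y**3 + y**2 - 2*y + 2.
Note: deg(f) ≤ deg(F) = 3; strict inequality happens when F is divisible by Z (lost terms).


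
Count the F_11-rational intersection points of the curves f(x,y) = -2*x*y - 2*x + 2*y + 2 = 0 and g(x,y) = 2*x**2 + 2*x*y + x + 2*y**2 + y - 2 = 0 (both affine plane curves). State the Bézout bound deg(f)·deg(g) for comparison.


Common zeros: {(1, 5), (1, 10), (5, 10)}; count = 3; Bézout bound = 4.

deg(f) = 2, deg(g) = 2, so Bézout bound = 4.
Scan x ∈ F_11. For each x, list the y ∈ F_11 with f(x, y) ≡ 0 and those with g(x, y) ≡ 0 (mod 11); the common zeros in that column are the intersection.
  x = 0: f ≡ 0 at y ∈ {10}; g ≡ 0 at y ∈ ∅; common: ∅.
  x = 1: f ≡ 0 at y ∈ {0, 1, 2, 3, 4, 5, 6, 7, 8, 9, 10}; g ≡ 0 at y ∈ {5, 10}; common: {5, 10}.
  x = 2: f ≡ 0 at y ∈ {10}; g ≡ 0 at y ∈ {6, 8}; common: ∅.
  x = 3: f ≡ 0 at y ∈ {10}; g ≡ 0 at y ∈ ∅; common: ∅.
  x = 4: f ≡ 0 at y ∈ {10}; g ≡ 0 at y ∈ ∅; common: ∅.
  x = 5: f ≡ 0 at y ∈ {10}; g ≡ 0 at y ∈ {1, 10}; common: {10}.
  x = 6: f ≡ 0 at y ∈ {10}; g ≡ 0 at y ∈ {2, 8}; common: ∅.
  x = 7: f ≡ 0 at y ∈ {10}; g ≡ 0 at y ∈ ∅; common: ∅.
  x = 8: f ≡ 0 at y ∈ {10}; g ≡ 0 at y ∈ {2, 6}; common: ∅.
  x = 9: f ≡ 0 at y ∈ {10}; g ≡ 0 at y ∈ ∅; common: ∅.
  x = 10: f ≡ 0 at y ∈ {10}; g ≡ 0 at y ∈ {1, 5}; common: ∅.
Collecting: common zeros = {(1, 5), (1, 10), (5, 10)}, so the count is 3.
Comparison with the Bézout bound: 3 ≤ 4 = deg(f)·deg(g), as expected for curves with no common component (the affine F_11-count falls short of the bound because intersections may lie at infinity, over extension fields, or carry multiplicity).


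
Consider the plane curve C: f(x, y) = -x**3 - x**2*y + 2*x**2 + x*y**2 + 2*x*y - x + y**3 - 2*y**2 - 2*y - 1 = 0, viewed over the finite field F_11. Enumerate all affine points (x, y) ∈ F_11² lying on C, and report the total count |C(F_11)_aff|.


Affine F_11-points: {(1, 7), (1, 9), (3, 2), (3, 6), (4, 1), (4, 3), (4, 5), (7, 0), (8, 3), (9, 2), (9, 3), (9, 10), (10, 2)}; count = 13.

For each of the 121 pairs (x, y) ∈ F_11², evaluate f(x, y) mod 11. Record the zeros.
  x = 0: [0↦10, 1↦7, 2↦6, 3↦2, 4↦1, 5↦9, 6↦10, 7↦10, 8↦4, 9↦9, 10↦9]  zeros at y ∈ ∅
  x = 1: [0↦10, 1↦9, 2↦1, 3↦3, 4↦10, 5↦6, 6↦8, 7↦0, 8↦10, 9↦0, 10↦9]  zeros at y ∈ {7, 9}
  x = 2: [0↦8, 1↦7, 2↦1, 3↦7, 4↦9, 5↦2, 6↦3, 7↦7, 8↦9, 9↦4, 10↦9]  zeros at y ∈ ∅
  x = 3: [0↦9, 1↦6, 2↦0, 3↦8, 4↦3, 5↦2, 6↦0, 7↦3, 8↦6, 9↦4, 10↦3]  zeros at y ∈ {2, 6}
  x = 4: [0↦7, 1↦0, 2↦3, 3↦0, 4↦8, 5↦0, 6↦4, 7↦4, 8↦6, 9↦5, 10↦7]  zeros at y ∈ {1, 3, 5}
  x = 5: [0↦7, 1↦5, 2↦4, 3↦10, 4↦7, 5↦1, 6↦9, 7↦4, 8↦3, 9↦1, 10↦4]  zeros at y ∈ ∅
  x = 6: [0↦3, 1↦4, 2↦8, 3↦10, 4↦5, 5↦10, 6↦9, 7↦8, 8↦2, 9↦8, 10↦10]  zeros at y ∈ ∅
  x = 7: [0↦0, 1↦2, 2↦9, 3↦5, 4↦7, 5↦10, 6↦9, 7↦10, 8↦8, 9↦9, 10↦8]  zeros at y ∈ {0}
  x = 8: [0↦3, 1↦4, 2↦1, 3↦0, 4↦7, 5↦6, 6↦3, 7↦4, 8↦4, 9↦9, 10↦3]  zeros at y ∈ {3}
  x = 9: [0↦6, 1↦4, 2↦0, 3↦0, 4↦10, 5↦3, 6↦7, 7↦6, 8↦6, 9↦2, 10↦0]  zeros at y ∈ {2, 3, 10}
  x = 10: [0↦3, 1↦7, 2↦0, 3↦10, 4↦10, 5↦6, 6↦4, 7↦10, 8↦8, 9↦4, 10↦4]  zeros at y ∈ {2}
Collecting zeros: affine points = {(1, 7), (1, 9), (3, 2), (3, 6), (4, 1), (4, 3), (4, 5), (7, 0), (8, 3), (9, 2), (9, 3), (9, 10), (10, 2)}.
Total count |C(F_11)_aff| = 13.


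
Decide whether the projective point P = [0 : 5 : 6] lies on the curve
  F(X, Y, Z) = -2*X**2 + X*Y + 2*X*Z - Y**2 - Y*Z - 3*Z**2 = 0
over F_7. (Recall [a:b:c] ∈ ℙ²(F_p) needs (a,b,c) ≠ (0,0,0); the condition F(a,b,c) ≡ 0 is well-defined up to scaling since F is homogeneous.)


F(0,5,6) ≡ 5 (mod 7); P is NOT on the curve.

Evaluate F(0, 5, 6) term-by-term (mod 7).
  -2*X**2 ↦ -2·0·1·1 = 0
  X*Y ↦ 1·0·5·1 = 0
  2*X*Z ↦ 2·0·1·6 = 0
  -Y**2 ↦ -1·1·25·1 = -25
  -Y*Z ↦ -1·1·5·6 = -30
  -3*Z**2 ↦ -3·1·1·36 = -108
Sum: F(0, 5, 6) = (0) + (0) + (0) + (-25) + (-30) + (-108) = -163.
Reducing mod 7: -163 ≡ 5 (mod 7).
Since F(a, b, c) ≡ 5 ≠ 0 (mod 7), P does NOT lie on the curve.


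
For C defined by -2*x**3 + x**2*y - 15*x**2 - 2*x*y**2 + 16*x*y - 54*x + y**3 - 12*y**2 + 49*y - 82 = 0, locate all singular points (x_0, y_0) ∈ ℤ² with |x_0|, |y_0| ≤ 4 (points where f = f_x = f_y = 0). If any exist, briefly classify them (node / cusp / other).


Singular points: {(-2, 3)}; classification: cusp.

Compute partial derivatives:
  f_x = -6*x**2 + 2*x*y - 30*x - 2*y**2 + 16*y - 54.
  f_y = x**2 - 4*x*y + 16*x + 3*y**2 - 24*y + 49.
Scan x_0 ∈ {−4, ..., 4}. For each x_0, f_y(x_0, y) is a polynomial in y; find its integer roots y ∈ {−4, ..., 4}, then test f_x and f at those candidates.
  x = -4: f_y(-4, y) = 3*y**2 - 8*y + 1; no integer root y with |y| ≤ 4.
  x = -3: f_y(-3, y) = 3*y**2 - 12*y + 10; no integer root y with |y| ≤ 4.
  x = -2: f_y(-2, y) = 3*y**2 - 16*y + 21; vanishes at y ∈ {3}. (-2, 3): f_x = 0, f = 0 — SINGULAR.
  x = -1: f_y(-1, y) = 3*y**2 - 20*y + 34; no integer root y with |y| ≤ 4.
  x = 0: f_y(0, y) = 3*y**2 - 24*y + 49; no integer root y with |y| ≤ 4.
  x = 1: f_y(1, y) = 3*y**2 - 28*y + 66; no integer root y with |y| ≤ 4.
  x = 2: f_y(2, y) = 3*y**2 - 32*y + 85; no integer root y with |y| ≤ 4.
  x = 3: f_y(3, y) = 3*y**2 - 36*y + 106; no integer root y with |y| ≤ 4.
  x = 4: f_y(4, y) = 3*y**2 - 40*y + 129; no integer root y with |y| ≤ 4.
Only singular point on the grid: (-2, 3).
Classify: substitute x = -2 + u, y = 3 + v and expand: f = -2*u**3 + u**2*v - 2*u*v**2 + v**3 + v**2.
No constant or linear terms (consistent with a singular point). Quadratic part: v**2. Cubic part: -2*u**3 + u**2*v - 2*u*v**2 + v**3.
The quadratic part v**2 is a perfect square, so there is a single (double) tangent line v = 0, i.e. y = 3. Restricting the cubic part to that line (v = 0) leaves -2*u**3 ≠ 0, so f is not divisible by v and the branch is v² ≈ 2*u**3 to lowest order — this is a cusp.
Classification: cusp.


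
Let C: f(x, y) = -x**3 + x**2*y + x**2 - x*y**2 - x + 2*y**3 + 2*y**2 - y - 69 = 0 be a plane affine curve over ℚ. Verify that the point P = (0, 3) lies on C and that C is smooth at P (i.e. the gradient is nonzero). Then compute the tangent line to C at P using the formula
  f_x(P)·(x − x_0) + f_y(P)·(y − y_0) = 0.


Tangent line at P: -10*x + 65*y - 195 = 0.

Step 1: f(0, 3) = 0, so P lies on C.
Step 2: partial derivatives
  f_x(x, y) = -3*x**2 + 2*x*y + 2*x - y**2 - 1, f_y(x, y) = x**2 - 2*x*y + 6*y**2 + 4*y - 1.
  f_x(P) = -10, f_y(P) = 65 (gradient nonzero, so P is smooth).
Step 3: tangent line at P: -10·(x − 0) + 65·(y − 3) = 0.
Expanding: -10*x + 65*y - 195 = 0.


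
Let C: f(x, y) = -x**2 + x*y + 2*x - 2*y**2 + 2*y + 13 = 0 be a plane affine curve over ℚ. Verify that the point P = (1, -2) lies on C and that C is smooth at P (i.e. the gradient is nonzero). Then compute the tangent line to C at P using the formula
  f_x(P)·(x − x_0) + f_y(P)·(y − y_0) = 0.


Tangent line at P: -2*x + 11*y + 24 = 0.

Step 1: f(1, -2) = 0, so P lies on C.
Step 2: partial derivatives
  f_x(x, y) = -2*x + y + 2, f_y(x, y) = x - 4*y + 2.
  f_x(P) = -2, f_y(P) = 11 (gradient nonzero, so P is smooth).
Step 3: tangent line at P: -2·(x − 1) + 11·(y − -2) = 0.
Expanding: -2*x + 11*y + 24 = 0.


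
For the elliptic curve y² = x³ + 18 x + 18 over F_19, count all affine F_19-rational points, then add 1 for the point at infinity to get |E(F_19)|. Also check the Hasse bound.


Affine points = {(2, 9), (2, 10), (3, 2), (3, 17), (5, 9), (5, 10), (6, 0), (8, 3), (8, 16), (9, 4), (9, 15), (10, 1), (10, 18), (12, 9), (12, 10), (13, 6), (13, 13)}; affine count = 17; |E(F_19)| = 18.

Discriminant check: Δ ∝ 4a³ + 27b² = 4·18³ + 27·18² = 4·5832 + 27·324 ≡ 4 (mod 19). Nonzero ⇒ E is nonsingular.
For each x ∈ F_19, compute rhs = x³ + 18·x + 18 mod 19, then count y ∈ F_19 with y² ≡ rhs.
  x = 0: rhs = 18, matching y values: none (0 points).
  x = 1: rhs = 18, matching y values: none (0 points).
  x = 2: rhs = 5, matching y values: 9, 10 (2 points).
  x = 3: rhs = 4, matching y values: 2, 17 (2 points).
  x = 4: rhs = 2, matching y values: none (0 points).
  x = 5: rhs = 5, matching y values: 9, 10 (2 points).
  x = 6: rhs = 0, matching y values: 0 (1 points).
  x = 7: rhs = 12, matching y values: none (0 points).
  x = 8: rhs = 9, matching y values: 3, 16 (2 points).
  x = 9: rhs = 16, matching y values: 4, 15 (2 points).
  x = 10: rhs = 1, matching y values: 1, 18 (2 points).
  x = 11: rhs = 8, matching y values: none (0 points).
  x = 12: rhs = 5, matching y values: 9, 10 (2 points).
  x = 13: rhs = 17, matching y values: 6, 13 (2 points).
  x = 14: rhs = 12, matching y values: none (0 points).
  x = 15: rhs = 15, matching y values: none (0 points).
  x = 16: rhs = 13, matching y values: none (0 points).
  x = 17: rhs = 12, matching y values: none (0 points).
  x = 18: rhs = 18, matching y values: none (0 points).
Total affine count: 17.
Full point count |E(F_19)| = 17 + 1 = 18.
Hasse bound: |18 − (19+1)| = |-2| = 2 ≤ 2√19 ≈ 8.7178 ✓.


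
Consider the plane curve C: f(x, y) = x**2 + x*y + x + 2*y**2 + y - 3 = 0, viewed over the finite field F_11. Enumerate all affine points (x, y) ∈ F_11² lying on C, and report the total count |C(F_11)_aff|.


Affine F_11-points: {(0, 1), (0, 4), (1, 2), (1, 8), (6, 4), (6, 9), (7, 2), (7, 5), (9, 1), (9, 5)}; count = 10.

For each of the 121 pairs (x, y) ∈ F_11², evaluate f(x, y) mod 11. Record the zeros.
  x = 0: [0↦8, 1↦0, 2↦7, 3↦7, 4↦0, 5↦8, 6↦9, 7↦3, 8↦1, 9↦3, 10↦9]  zeros at y ∈ {1, 4}
  x = 1: [0↦10, 1↦3, 2↦0, 3↦1, 4↦6, 5↦4, 6↦6, 7↦1, 8↦0, 9↦3, 10↦10]  zeros at y ∈ {2, 8}
  x = 2: [0↦3, 1↦8, 2↦6, 3↦8, 4↦3, 5↦2, 6↦5, 7↦1, 8↦1, 9↦5, 10↦2]  zeros at y ∈ ∅
  x = 3: [0↦9, 1↦4, 2↦3, 3↦6, 4↦2, 5↦2, 6↦6, 7↦3, 8↦4, 9↦9, 10↦7]  zeros at y ∈ ∅
  x = 4: [0↦6, 1↦2, 2↦2, 3↦6, 4↦3, 5↦4, 6↦9, 7↦7, 8↦9, 9↦4, 10↦3]  zeros at y ∈ ∅
  x = 5: [0↦5, 1↦2, 2↦3, 3↦8, 4↦6, 5↦8, 6↦3, 7↦2, 8↦5, 9↦1, 10↦1]  zeros at y ∈ ∅
  x = 6: [0↦6, 1↦4, 2↦6, 3↦1, 4↦0, 5↦3, 6↦10, 7↦10, 8↦3, 9↦0, 10↦1]  zeros at y ∈ {4, 9}
  x = 7: [0↦9, 1↦8, 2↦0, 3↦7, 4↦7, 5↦0, 6↦8, 7↦9, 8↦3, 9↦1, 10↦3]  zeros at y ∈ {2, 5}
  x = 8: [0↦3, 1↦3, 2↦7, 3↦4, 4↦5, 5↦10, 6↦8, 7↦10, 8↦5, 9↦4, 10↦7]  zeros at y ∈ ∅
  x = 9: [0↦10, 1↦0, 2↦5, 3↦3, 4↦5, 5↦0, 6↦10, 7↦2, 8↦9, 9↦9, 10↦2]  zeros at y ∈ {1, 5}
  x = 10: [0↦8, 1↦10, 2↦5, 3↦4, 4↦7, 5↦3, 6↦3, 7↦7, 8↦4, 9↦5, 10↦10]  zeros at y ∈ ∅
Collecting zeros: affine points = {(0, 1), (0, 4), (1, 2), (1, 8), (6, 4), (6, 9), (7, 2), (7, 5), (9, 1), (9, 5)}.
Total count |C(F_11)_aff| = 10.


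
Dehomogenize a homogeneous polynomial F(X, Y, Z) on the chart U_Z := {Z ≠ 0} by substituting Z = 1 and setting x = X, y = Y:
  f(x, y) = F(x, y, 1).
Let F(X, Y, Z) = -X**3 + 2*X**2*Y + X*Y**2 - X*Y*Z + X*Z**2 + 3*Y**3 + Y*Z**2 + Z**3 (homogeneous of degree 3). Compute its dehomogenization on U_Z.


f(x, y) = -x**3 + 2*x**2*y + x*y**2 - x*y + x + 3*y**3 + y + 1

On U_Z we set Z = 1. Each monomial c·X^i·Y^j·Z^k in F becomes c·x^i·y^j·1^k = c·x^i·y^j.
Substituting Z = 1: F(X, Y, 1) = -x**3 + 2*x**2*y + x*y**2 - x*y + x + 3*y**3 + y + 1.
Note: deg(f) ≤ deg(F) = 3; strict inequality happens when F is divisible by Z (lost terms).


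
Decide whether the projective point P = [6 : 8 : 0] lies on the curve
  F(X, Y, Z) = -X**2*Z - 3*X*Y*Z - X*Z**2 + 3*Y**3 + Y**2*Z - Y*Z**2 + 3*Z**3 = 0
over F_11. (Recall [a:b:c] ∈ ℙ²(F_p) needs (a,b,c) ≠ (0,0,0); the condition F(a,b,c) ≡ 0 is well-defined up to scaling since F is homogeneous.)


F(6,8,0) ≡ 7 (mod 11); P is NOT on the curve.

Evaluate F(6, 8, 0) term-by-term (mod 11).
  -X**2*Z ↦ -1·36·1·0 = 0
  -3*X*Y*Z ↦ -3·6·8·0 = 0
  -X*Z**2 ↦ -1·6·1·0 = 0
  3*Y**3 ↦ 3·1·512·1 = 1536
  Y**2*Z ↦ 1·1·64·0 = 0
  -Y*Z**2 ↦ -1·1·8·0 = 0
  3*Z**3 ↦ 3·1·1·0 = 0
Sum: F(6, 8, 0) = (0) + (0) + (0) + (1536) + (0) + (0) + (0) = 1536.
Reducing mod 11: 1536 ≡ 7 (mod 11).
Since F(a, b, c) ≡ 7 ≠ 0 (mod 11), P does NOT lie on the curve.


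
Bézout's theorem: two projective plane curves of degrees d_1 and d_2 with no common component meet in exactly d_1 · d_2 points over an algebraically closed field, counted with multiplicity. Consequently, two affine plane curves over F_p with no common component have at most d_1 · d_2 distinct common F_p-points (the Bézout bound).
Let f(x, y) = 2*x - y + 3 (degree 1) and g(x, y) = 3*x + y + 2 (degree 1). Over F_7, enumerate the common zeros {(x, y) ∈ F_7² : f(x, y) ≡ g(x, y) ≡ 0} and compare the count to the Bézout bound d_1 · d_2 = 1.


Common zeros: {(6, 1)}; count = 1; Bézout bound = 1.

deg(f) = 1, deg(g) = 1, so Bézout bound = 1.
Scan x ∈ F_7. For each x, list the y ∈ F_7 with f(x, y) ≡ 0 and those with g(x, y) ≡ 0 (mod 7); the common zeros in that column are the intersection.
  x = 0: f ≡ 0 at y ∈ {3}; g ≡ 0 at y ∈ {5}; common: ∅.
  x = 1: f ≡ 0 at y ∈ {5}; g ≡ 0 at y ∈ {2}; common: ∅.
  x = 2: f ≡ 0 at y ∈ {0}; g ≡ 0 at y ∈ {6}; common: ∅.
  x = 3: f ≡ 0 at y ∈ {2}; g ≡ 0 at y ∈ {3}; common: ∅.
  x = 4: f ≡ 0 at y ∈ {4}; g ≡ 0 at y ∈ {0}; common: ∅.
  x = 5: f ≡ 0 at y ∈ {6}; g ≡ 0 at y ∈ {4}; common: ∅.
  x = 6: f ≡ 0 at y ∈ {1}; g ≡ 0 at y ∈ {1}; common: {1}.
Collecting: common zeros = {(6, 1)}, so the count is 1.
Comparison with the Bézout bound: 1 ≤ 1 = deg(f)·deg(g), as expected for curves with no common component (the bound is attained).


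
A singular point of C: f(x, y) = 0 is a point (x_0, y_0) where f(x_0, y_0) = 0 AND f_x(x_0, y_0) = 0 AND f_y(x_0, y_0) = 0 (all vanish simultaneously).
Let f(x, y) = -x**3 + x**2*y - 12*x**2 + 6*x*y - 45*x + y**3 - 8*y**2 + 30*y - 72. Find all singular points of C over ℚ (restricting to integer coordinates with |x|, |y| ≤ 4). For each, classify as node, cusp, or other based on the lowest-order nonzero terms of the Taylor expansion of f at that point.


Singular points: {(-3, 3)}; classification: cusp.

Compute partial derivatives:
  f_x = -3*x**2 + 2*x*y - 24*x + 6*y - 45.
  f_y = x**2 + 6*x + 3*y**2 - 16*y + 30.
Scan x_0 ∈ {−4, ..., 4}. For each x_0, f_y(x_0, y) is a polynomial in y; find its integer roots y ∈ {−4, ..., 4}, then test f_x and f at those candidates.
  x = -4: f_y(-4, y) = 3*y**2 - 16*y + 22; no integer root y with |y| ≤ 4.
  x = -3: f_y(-3, y) = 3*y**2 - 16*y + 21; vanishes at y ∈ {3}. (-3, 3): f_x = 0, f = 0 — SINGULAR.
  x = -2: f_y(-2, y) = 3*y**2 - 16*y + 22; no integer root y with |y| ≤ 4.
  x = -1: f_y(-1, y) = 3*y**2 - 16*y + 25; no integer root y with |y| ≤ 4.
  x = 0: f_y(0, y) = 3*y**2 - 16*y + 30; no integer root y with |y| ≤ 4.
  x = 1: f_y(1, y) = 3*y**2 - 16*y + 37; no integer root y with |y| ≤ 4.
  x = 2: f_y(2, y) = 3*y**2 - 16*y + 46; no integer root y with |y| ≤ 4.
  x = 3: f_y(3, y) = 3*y**2 - 16*y + 57; no integer root y with |y| ≤ 4.
  x = 4: f_y(4, y) = 3*y**2 - 16*y + 70; no integer root y with |y| ≤ 4.
Only singular point on the grid: (-3, 3).
Classify: substitute x = -3 + u, y = 3 + v and expand: f = -u**3 + u**2*v + v**3 + v**2.
No constant or linear terms (consistent with a singular point). Quadratic part: v**2. Cubic part: -u**3 + u**2*v + v**3.
The quadratic part v**2 is a perfect square, so there is a single (double) tangent line v = 0, i.e. y = 3. Restricting the cubic part to that line (v = 0) leaves -u**3 ≠ 0, so f is not divisible by v and the branch is v² ≈ u**3 to lowest order — this is a cusp.
Classification: cusp.


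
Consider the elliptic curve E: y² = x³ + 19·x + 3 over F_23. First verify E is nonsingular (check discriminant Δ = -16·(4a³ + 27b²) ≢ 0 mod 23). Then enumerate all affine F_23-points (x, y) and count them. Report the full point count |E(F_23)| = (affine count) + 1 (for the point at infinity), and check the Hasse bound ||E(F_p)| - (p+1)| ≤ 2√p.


Affine points = {(0, 7), (0, 16), (1, 0), (2, 7), (2, 16), (3, 8), (3, 15), (5, 4), (5, 19), (8, 0), (9, 11), (9, 12), (11, 5), (11, 18), (12, 2), (12, 21), (13, 3), (13, 20), (14, 0), (15, 11), (15, 12), (17, 8), (17, 15), (18, 6), (18, 17), (19, 1), (19, 22), (21, 7), (21, 16), (22, 11), (22, 12)}; affine count = 31; |E(F_23)| = 32.

Discriminant check: Δ ∝ 4a³ + 27b² = 4·19³ + 27·3² = 4·6859 + 27·9 ≡ 10 (mod 23). Nonzero ⇒ E is nonsingular.
For each x ∈ F_23, compute rhs = x³ + 19·x + 3 mod 23, then count y ∈ F_23 with y² ≡ rhs.
  x = 0: rhs = 3, matching y values: 7, 16 (2 points).
  x = 1: rhs = 0, matching y values: 0 (1 points).
  x = 2: rhs = 3, matching y values: 7, 16 (2 points).
  x = 3: rhs = 18, matching y values: 8, 15 (2 points).
  x = 4: rhs = 5, matching y values: none (0 points).
  x = 5: rhs = 16, matching y values: 4, 19 (2 points).
  x = 6: rhs = 11, matching y values: none (0 points).
  x = 7: rhs = 19, matching y values: none (0 points).
  x = 8: rhs = 0, matching y values: 0 (1 points).
  x = 9: rhs = 6, matching y values: 11, 12 (2 points).
  x = 10: rhs = 20, matching y values: none (0 points).
  x = 11: rhs = 2, matching y values: 5, 18 (2 points).
  x = 12: rhs = 4, matching y values: 2, 21 (2 points).
  x = 13: rhs = 9, matching y values: 3, 20 (2 points).
  x = 14: rhs = 0, matching y values: 0 (1 points).
  x = 15: rhs = 6, matching y values: 11, 12 (2 points).
  x = 16: rhs = 10, matching y values: none (0 points).
  x = 17: rhs = 18, matching y values: 8, 15 (2 points).
  x = 18: rhs = 13, matching y values: 6, 17 (2 points).
  x = 19: rhs = 1, matching y values: 1, 22 (2 points).
  x = 20: rhs = 11, matching y values: none (0 points).
  x = 21: rhs = 3, matching y values: 7, 16 (2 points).
  x = 22: rhs = 6, matching y values: 11, 12 (2 points).
Total affine count: 31.
Full point count |E(F_23)| = 31 + 1 = 32.
Hasse bound: |32 − (23+1)| = |8| = 8 ≤ 2√23 ≈ 9.5917 ✓.


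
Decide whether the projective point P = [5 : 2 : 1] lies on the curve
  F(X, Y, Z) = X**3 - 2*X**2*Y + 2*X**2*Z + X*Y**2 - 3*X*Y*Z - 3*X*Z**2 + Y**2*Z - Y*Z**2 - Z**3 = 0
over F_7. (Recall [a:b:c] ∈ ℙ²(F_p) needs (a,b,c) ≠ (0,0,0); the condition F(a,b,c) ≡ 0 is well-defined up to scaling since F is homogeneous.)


F(5,2,1) ≡ 2 (mod 7); P is NOT on the curve.

Evaluate F(5, 2, 1) term-by-term (mod 7).
  X**3 ↦ 1·125·1·1 = 125
  -2*X**2*Y ↦ -2·25·2·1 = -100
  2*X**2*Z ↦ 2·25·1·1 = 50
  X*Y**2 ↦ 1·5·4·1 = 20
  -3*X*Y*Z ↦ -3·5·2·1 = -30
  -3*X*Z**2 ↦ -3·5·1·1 = -15
  Y**2*Z ↦ 1·1·4·1 = 4
  -Y*Z**2 ↦ -1·1·2·1 = -2
  -Z**3 ↦ -1·1·1·1 = -1
Sum: F(5, 2, 1) = (125) + (-100) + (50) + (20) + (-30) + (-15) + (4) + (-2) + (-1) = 51.
Reducing mod 7: 51 ≡ 2 (mod 7).
Since F(a, b, c) ≡ 2 ≠ 0 (mod 7), P does NOT lie on the curve.


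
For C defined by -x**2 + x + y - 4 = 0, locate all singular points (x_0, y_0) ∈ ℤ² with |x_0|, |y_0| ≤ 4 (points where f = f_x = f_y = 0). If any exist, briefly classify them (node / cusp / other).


No singular points in the scanned grid; C is smooth there.

Compute partial derivatives:
  f_x = 1 - 2*x.
  f_y = 1.
f_y = 1 is a nonzero constant, so f_y never vanishes: no point (x, y) can satisfy f = f_x = f_y = 0. In particular no (x, y) ∈ {−4, ..., 4}² is singular; the curve is smooth.


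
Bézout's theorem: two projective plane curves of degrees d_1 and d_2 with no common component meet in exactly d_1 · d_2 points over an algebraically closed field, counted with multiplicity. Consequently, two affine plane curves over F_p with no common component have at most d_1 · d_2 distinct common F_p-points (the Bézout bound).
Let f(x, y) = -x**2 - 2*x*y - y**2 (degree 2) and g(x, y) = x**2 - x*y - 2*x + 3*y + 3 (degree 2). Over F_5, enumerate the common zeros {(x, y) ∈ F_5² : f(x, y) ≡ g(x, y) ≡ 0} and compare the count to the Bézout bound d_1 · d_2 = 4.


Common zeros: {(1, 4), (4, 1)}; count = 2; Bézout bound = 4.

deg(f) = 2, deg(g) = 2, so Bézout bound = 4.
Scan x ∈ F_5. For each x, list the y ∈ F_5 with f(x, y) ≡ 0 and those with g(x, y) ≡ 0 (mod 5); the common zeros in that column are the intersection.
  x = 0: f ≡ 0 at y ∈ {0}; g ≡ 0 at y ∈ {4}; common: ∅.
  x = 1: f ≡ 0 at y ∈ {4}; g ≡ 0 at y ∈ {4}; common: {4}.
  x = 2: f ≡ 0 at y ∈ {3}; g ≡ 0 at y ∈ {2}; common: ∅.
  x = 3: f ≡ 0 at y ∈ {2}; g ≡ 0 at y ∈ ∅; common: ∅.
  x = 4: f ≡ 0 at y ∈ {1}; g ≡ 0 at y ∈ {1}; common: {1}.
Collecting: common zeros = {(1, 4), (4, 1)}, so the count is 2.
Comparison with the Bézout bound: 2 ≤ 4 = deg(f)·deg(g), as expected for curves with no common component (the affine F_5-count falls short of the bound because intersections may lie at infinity, over extension fields, or carry multiplicity).


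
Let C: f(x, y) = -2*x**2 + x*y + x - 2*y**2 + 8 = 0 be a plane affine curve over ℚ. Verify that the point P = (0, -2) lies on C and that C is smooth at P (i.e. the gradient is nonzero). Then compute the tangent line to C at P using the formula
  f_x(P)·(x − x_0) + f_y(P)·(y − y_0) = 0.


Tangent line at P: -x + 8*y + 16 = 0.

Step 1: f(0, -2) = 0, so P lies on C.
Step 2: partial derivatives
  f_x(x, y) = -4*x + y + 1, f_y(x, y) = x - 4*y.
  f_x(P) = -1, f_y(P) = 8 (gradient nonzero, so P is smooth).
Step 3: tangent line at P: -1·(x − 0) + 8·(y − -2) = 0.
Expanding: -x + 8*y + 16 = 0.


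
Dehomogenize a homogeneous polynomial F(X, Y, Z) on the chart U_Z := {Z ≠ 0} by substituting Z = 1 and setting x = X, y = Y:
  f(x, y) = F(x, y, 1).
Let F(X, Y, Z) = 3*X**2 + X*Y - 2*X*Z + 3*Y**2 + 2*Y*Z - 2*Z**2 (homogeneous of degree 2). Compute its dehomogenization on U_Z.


f(x, y) = 3*x**2 + x*y - 2*x + 3*y**2 + 2*y - 2

On U_Z we set Z = 1. Each monomial c·X^i·Y^j·Z^k in F becomes c·x^i·y^j·1^k = c·x^i·y^j.
Substituting Z = 1: F(X, Y, 1) = 3*x**2 + x*y - 2*x + 3*y**2 + 2*y - 2.
Note: deg(f) ≤ deg(F) = 2; strict inequality happens when F is divisible by Z (lost terms).


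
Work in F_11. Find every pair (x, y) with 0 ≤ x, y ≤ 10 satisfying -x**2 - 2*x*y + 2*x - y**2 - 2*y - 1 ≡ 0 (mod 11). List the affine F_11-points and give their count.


Affine F_11-points: {(0, 10), (1, 0), (1, 7), (3, 6), (3, 8), (4, 2), (4, 10), (5, 2), (5, 8), (9, 6), (9, 7)}; count = 11.

For each of the 121 pairs (x, y) ∈ F_11², evaluate f(x, y) mod 11. Record the zeros.
  x = 0: [0↦10, 1↦7, 2↦2, 3↦6, 4↦8, 5↦8, 6↦6, 7↦2, 8↦7, 9↦10, 10↦0]  zeros at y ∈ {10}
  x = 1: [0↦0, 1↦6, 2↦10, 3↦1, 4↦1, 5↦10, 6↦6, 7↦0, 8↦3, 9↦4, 10↦3]  zeros at y ∈ {0, 7}
  x = 2: [0↦10, 1↦3, 2↦5, 3↦5, 4↦3, 5↦10, 6↦4, 7↦7, 8↦8, 9↦7, 10↦4]  zeros at y ∈ ∅
  x = 3: [0↦7, 1↦9, 2↦9, 3↦7, 4↦3, 5↦8, 6↦0, 7↦1, 8↦0, 9↦8, 10↦3]  zeros at y ∈ {6, 8}
  x = 4: [0↦2, 1↦2, 2↦0, 3↦7, 4↦1, 5↦4, 6↦5, 7↦4, 8↦1, 9↦7, 10↦0]  zeros at y ∈ {2, 10}
  x = 5: [0↦6, 1↦4, 2↦0, 3↦5, 4↦8, 5↦9, 6↦8, 7↦5, 8↦0, 9↦4, 10↦6]  zeros at y ∈ {2, 8}
  x = 6: [0↦8, 1↦4, 2↦9, 3↦1, 4↦2, 5↦1, 6↦9, 7↦4, 8↦8, 9↦10, 10↦10]  zeros at y ∈ ∅
  x = 7: [0↦8, 1↦2, 2↦5, 3↦6, 4↦5, 5↦2, 6↦8, 7↦1, 8↦3, 9↦3, 10↦1]  zeros at y ∈ ∅
  x = 8: [0↦6, 1↦9, 2↦10, 3↦9, 4↦6, 5↦1, 6↦5, 7↦7, 8↦7, 9↦5, 10↦1]  zeros at y ∈ ∅
  x = 9: [0↦2, 1↦3, 2↦2, 3↦10, 4↦5, 5↦9, 6↦0, 7↦0, 8↦9, 9↦5, 10↦10]  zeros at y ∈ {6, 7}
  x = 10: [0↦7, 1↦6, 2↦3, 3↦9, 4↦2, 5↦4, 6↦4, 7↦2, 8↦9, 9↦3, 10↦6]  zeros at y ∈ ∅
Collecting zeros: affine points = {(0, 10), (1, 0), (1, 7), (3, 6), (3, 8), (4, 2), (4, 10), (5, 2), (5, 8), (9, 6), (9, 7)}.
Total count |C(F_11)_aff| = 11.


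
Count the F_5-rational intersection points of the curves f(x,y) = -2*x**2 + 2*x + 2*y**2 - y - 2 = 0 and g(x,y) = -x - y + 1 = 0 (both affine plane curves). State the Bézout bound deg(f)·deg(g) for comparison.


Common zeros: {(4, 2)}; count = 1; Bézout bound = 2.

deg(f) = 2, deg(g) = 1, so Bézout bound = 2.
Scan x ∈ F_5. For each x, list the y ∈ F_5 with f(x, y) ≡ 0 and those with g(x, y) ≡ 0 (mod 5); the common zeros in that column are the intersection.
  x = 0: f ≡ 0 at y ∈ ∅; g ≡ 0 at y ∈ {1}; common: ∅.
  x = 1: f ≡ 0 at y ∈ ∅; g ≡ 0 at y ∈ {0}; common: ∅.
  x = 2: f ≡ 0 at y ∈ {1, 2}; g ≡ 0 at y ∈ {4}; common: ∅.
  x = 3: f ≡ 0 at y ∈ ∅; g ≡ 0 at y ∈ {3}; common: ∅.
  x = 4: f ≡ 0 at y ∈ {1, 2}; g ≡ 0 at y ∈ {2}; common: {2}.
Collecting: common zeros = {(4, 2)}, so the count is 1.
Comparison with the Bézout bound: 1 ≤ 2 = deg(f)·deg(g), as expected for curves with no common component (the affine F_5-count falls short of the bound because intersections may lie at infinity, over extension fields, or carry multiplicity).


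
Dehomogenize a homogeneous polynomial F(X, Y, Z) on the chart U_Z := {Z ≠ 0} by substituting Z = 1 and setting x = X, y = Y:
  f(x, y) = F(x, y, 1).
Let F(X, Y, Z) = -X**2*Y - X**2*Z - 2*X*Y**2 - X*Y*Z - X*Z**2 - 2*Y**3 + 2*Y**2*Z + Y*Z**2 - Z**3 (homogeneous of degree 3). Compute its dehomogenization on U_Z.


f(x, y) = -x**2*y - x**2 - 2*x*y**2 - x*y - x - 2*y**3 + 2*y**2 + y - 1

On U_Z we set Z = 1. Each monomial c·X^i·Y^j·Z^k in F becomes c·x^i·y^j·1^k = c·x^i·y^j.
Substituting Z = 1: F(X, Y, 1) = -x**2*y - x**2 - 2*x*y**2 - x*y - x - 2*y**3 + 2*y**2 + y - 1.
Note: deg(f) ≤ deg(F) = 3; strict inequality happens when F is divisible by Z (lost terms).


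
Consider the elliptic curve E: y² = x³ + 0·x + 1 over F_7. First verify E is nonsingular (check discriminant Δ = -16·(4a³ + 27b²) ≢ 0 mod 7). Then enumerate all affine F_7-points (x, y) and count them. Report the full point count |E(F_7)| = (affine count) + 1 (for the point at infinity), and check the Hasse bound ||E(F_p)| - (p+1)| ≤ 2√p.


Affine points = {(0, 1), (0, 6), (1, 3), (1, 4), (2, 3), (2, 4), (3, 0), (4, 3), (4, 4), (5, 0), (6, 0)}; affine count = 11; |E(F_7)| = 12.

Discriminant check: Δ ∝ 4a³ + 27b² = 4·0³ + 27·1² = 4·0 + 27·1 ≡ 6 (mod 7). Nonzero ⇒ E is nonsingular.
For each x ∈ F_7, compute rhs = x³ + 0·x + 1 mod 7, then count y ∈ F_7 with y² ≡ rhs.
  x = 0: rhs = 1, matching y values: 1, 6 (2 points).
  x = 1: rhs = 2, matching y values: 3, 4 (2 points).
  x = 2: rhs = 2, matching y values: 3, 4 (2 points).
  x = 3: rhs = 0, matching y values: 0 (1 points).
  x = 4: rhs = 2, matching y values: 3, 4 (2 points).
  x = 5: rhs = 0, matching y values: 0 (1 points).
  x = 6: rhs = 0, matching y values: 0 (1 points).
Total affine count: 11.
Full point count |E(F_7)| = 11 + 1 = 12.
Hasse bound: |12 − (7+1)| = |4| = 4 ≤ 2√7 ≈ 5.2915 ✓.


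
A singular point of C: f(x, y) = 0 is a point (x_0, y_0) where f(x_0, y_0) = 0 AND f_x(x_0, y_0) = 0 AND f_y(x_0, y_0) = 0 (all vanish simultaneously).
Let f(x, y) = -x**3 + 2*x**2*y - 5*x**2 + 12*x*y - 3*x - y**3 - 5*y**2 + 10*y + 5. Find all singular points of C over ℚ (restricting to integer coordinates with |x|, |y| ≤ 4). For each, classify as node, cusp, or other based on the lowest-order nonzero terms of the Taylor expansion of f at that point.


Singular points: {(-3, -2)}; classification: cusp.

Compute partial derivatives:
  f_x = -3*x**2 + 4*x*y - 10*x + 12*y - 3.
  f_y = 2*x**2 + 12*x - 3*y**2 - 10*y + 10.
Scan x_0 ∈ {−4, ..., 4}. For each x_0, f_y(x_0, y) is a polynomial in y; find its integer roots y ∈ {−4, ..., 4}, then test f_x and f at those candidates.
  x = -4: f_y(-4, y) = -3*y**2 - 10*y - 6; no integer root y with |y| ≤ 4.
  x = -3: f_y(-3, y) = -3*y**2 - 10*y - 8; vanishes at y ∈ {-2}. (-3, -2): f_x = 0, f = 0 — SINGULAR.
  x = -2: f_y(-2, y) = -3*y**2 - 10*y - 6; no integer root y with |y| ≤ 4.
  x = -1: f_y(-1, y) = -3*y**2 - 10*y; vanishes at y ∈ {0}. (-1, 0): f_x = 4 ≠ 0.
  x = 0: f_y(0, y) = -3*y**2 - 10*y + 10; no integer root y with |y| ≤ 4.
  x = 1: f_y(1, y) = -3*y**2 - 10*y + 24; no integer root y with |y| ≤ 4.
  x = 2: f_y(2, y) = -3*y**2 - 10*y + 42; no integer root y with |y| ≤ 4.
  x = 3: f_y(3, y) = -3*y**2 - 10*y + 64; no integer root y with |y| ≤ 4.
  x = 4: f_y(4, y) = -3*y**2 - 10*y + 90; no integer root y with |y| ≤ 4.
Only singular point on the grid: (-3, -2).
Classify: substitute x = -3 + u, y = -2 + v and expand: f = -u**3 + 2*u**2*v - v**3 + v**2.
No constant or linear terms (consistent with a singular point). Quadratic part: v**2. Cubic part: -u**3 + 2*u**2*v - v**3.
The quadratic part v**2 is a perfect square, so there is a single (double) tangent line v = 0, i.e. y = -2. Restricting the cubic part to that line (v = 0) leaves -u**3 ≠ 0, so f is not divisible by v and the branch is v² ≈ u**3 to lowest order — this is a cusp.
Classification: cusp.
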